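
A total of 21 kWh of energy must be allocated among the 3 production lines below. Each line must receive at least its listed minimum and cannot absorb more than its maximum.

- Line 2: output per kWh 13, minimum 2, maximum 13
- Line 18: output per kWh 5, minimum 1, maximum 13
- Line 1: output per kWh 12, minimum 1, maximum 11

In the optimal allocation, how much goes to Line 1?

Meeting every minimum uses 2+1+1 = 4 kWh, leaving 17.
Highest output per kWh first: Line 2 13 > Line 1 12 > Line 18 5.
Line 2: +11 to 13 (cap) → 6 left.
Only 6 left; Line 1 takes them to reach 7.

7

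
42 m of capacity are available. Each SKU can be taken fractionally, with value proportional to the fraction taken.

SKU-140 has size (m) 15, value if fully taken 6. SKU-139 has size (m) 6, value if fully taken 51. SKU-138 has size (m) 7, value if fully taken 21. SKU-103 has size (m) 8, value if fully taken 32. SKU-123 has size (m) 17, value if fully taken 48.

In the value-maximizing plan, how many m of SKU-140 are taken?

Sort by value density: SKU-139 51/6≈8.5, SKU-103 32/8≈4, SKU-138 21/7≈3, SKU-123 48/17≈2.82, SKU-140 6/15≈0.4.
Take all of SKU-139 (6 m, value 51) → 36 m left.
All 8 m of SKU-103 fit (value 32) → 28 remain.
Take all of SKU-138 (7 m, value 21) → 21 m left.
All 17 m of SKU-123 fit (value 48) → 4 remain.
4 m left: a 4/15 share of SKU-140 gives 6×4/15 = 1.6.

4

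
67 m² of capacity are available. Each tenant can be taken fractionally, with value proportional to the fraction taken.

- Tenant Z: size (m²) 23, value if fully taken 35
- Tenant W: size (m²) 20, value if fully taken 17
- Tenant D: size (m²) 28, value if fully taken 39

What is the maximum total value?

87.6

Best value per unit of size first: Tenant Z 35/23≈1.52, Tenant D 39/28≈1.39, Tenant W 17/20≈0.85.
Tenant Z: take in full, 23 m² for value 35 ; 44 left.
Tenant D: take in full, 28 m² for value 39 ; 16 left.
16 m² left: a 16/20 share of Tenant W gives 17×16/20 = 13.6.
Total value = 87.6.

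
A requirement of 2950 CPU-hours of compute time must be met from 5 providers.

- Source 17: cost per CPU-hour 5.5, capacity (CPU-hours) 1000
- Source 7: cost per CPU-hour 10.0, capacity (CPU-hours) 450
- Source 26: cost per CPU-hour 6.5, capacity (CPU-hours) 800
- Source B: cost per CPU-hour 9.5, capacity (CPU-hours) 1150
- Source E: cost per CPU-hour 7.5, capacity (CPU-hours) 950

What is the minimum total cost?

19725

Use providers in increasing cost order.
Source 17 (5.5): use full 1000 → 1950 CPU-hours to go.
Take 800 from Source 26 at 6.5 → need 1150 more.
Source E at 7.5: take all 950 CPU-hours → 200 still needed.
Source B at 9.5: take 200 of its 1150 → requirement met.
Source 7: unused.
Cost = 1000×5.5 + 800×6.5 + 950×7.5 + 200×9.5 = 19725.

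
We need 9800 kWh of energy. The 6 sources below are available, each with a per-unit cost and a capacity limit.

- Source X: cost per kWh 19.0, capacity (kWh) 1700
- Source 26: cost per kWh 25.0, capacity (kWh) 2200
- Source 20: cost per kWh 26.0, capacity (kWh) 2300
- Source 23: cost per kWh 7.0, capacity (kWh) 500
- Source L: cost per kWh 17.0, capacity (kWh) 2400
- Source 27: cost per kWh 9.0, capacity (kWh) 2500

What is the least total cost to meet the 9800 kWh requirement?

167100

Use sources in increasing cost order.
Source 23 at 7.0: take all 500 kWh — 9300 still needed.
Take 2500 from Source 27 at 9.0 — need 6800 more.
Source L (17.0): use full 2400 — 4400 kWh to go.
Source X (19.0): use full 1700 — 2700 kWh to go.
Source 26 at 25.0: take all 2200 kWh — 500 still needed.
Take 500 from Source 20 at 26.0 to finish.
Cost = 500×7.0 + 2500×9.0 + 2400×17.0 + 1700×19.0 + 2200×25.0 + 500×26.0 = 167100.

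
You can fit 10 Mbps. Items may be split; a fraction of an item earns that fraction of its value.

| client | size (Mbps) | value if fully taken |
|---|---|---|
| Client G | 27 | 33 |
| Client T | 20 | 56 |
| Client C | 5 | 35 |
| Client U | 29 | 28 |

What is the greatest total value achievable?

49

Best value per unit of size first: Client C 35/5≈7, Client T 56/20≈2.8, Client G 33/27≈1.22, Client U 28/29≈0.966.
Client C: take in full, 5 Mbps for value 35 → 5 left.
5 Mbps left: a 5/20 share of Client T gives 56×5/20 = 14.
Total value = 49.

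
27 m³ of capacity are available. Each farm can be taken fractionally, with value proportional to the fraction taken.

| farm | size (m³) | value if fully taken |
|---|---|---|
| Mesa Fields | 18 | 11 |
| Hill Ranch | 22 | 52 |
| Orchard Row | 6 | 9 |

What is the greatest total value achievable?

59.5

Best value per unit of size first: Hill Ranch 52/22≈2.36, Orchard Row 9/6≈1.5, Mesa Fields 11/18≈0.611.
Hill Ranch: take in full, 22 m³ for value 52 ; 5 left.
5 m³ left: a 5/6 share of Orchard Row gives 9×5/6 = 7.5.
Total value = 59.5.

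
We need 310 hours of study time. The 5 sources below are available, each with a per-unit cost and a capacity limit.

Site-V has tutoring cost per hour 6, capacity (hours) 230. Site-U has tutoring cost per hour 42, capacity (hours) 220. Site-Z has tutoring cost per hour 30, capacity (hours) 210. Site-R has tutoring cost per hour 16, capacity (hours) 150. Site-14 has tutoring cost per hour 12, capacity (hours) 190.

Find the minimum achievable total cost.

Use sources in increasing cost order.
Site-V at 6: take all 230 hours — 80 still needed.
Site-14 at 12: take 80 of its 190 — requirement met.
Site-R, Site-Z, Site-U: unused.
Cost = 230×6 + 80×12 = 2340.

2340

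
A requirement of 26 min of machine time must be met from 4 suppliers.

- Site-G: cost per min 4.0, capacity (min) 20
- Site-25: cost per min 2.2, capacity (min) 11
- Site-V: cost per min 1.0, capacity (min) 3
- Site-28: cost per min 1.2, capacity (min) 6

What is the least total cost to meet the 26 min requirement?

Use suppliers in increasing cost order.
Take 3 from Site-V at 1.0 → need 23 more.
Site-28 at 1.2: take all 6 min → 17 still needed.
Take 11 from Site-25 at 2.2 → need 6 more.
Site-G (4.0): take the remaining 6 → done.
Cost = 3×1.0 + 6×1.2 + 11×2.2 + 6×4.0 = 58.4.

58.4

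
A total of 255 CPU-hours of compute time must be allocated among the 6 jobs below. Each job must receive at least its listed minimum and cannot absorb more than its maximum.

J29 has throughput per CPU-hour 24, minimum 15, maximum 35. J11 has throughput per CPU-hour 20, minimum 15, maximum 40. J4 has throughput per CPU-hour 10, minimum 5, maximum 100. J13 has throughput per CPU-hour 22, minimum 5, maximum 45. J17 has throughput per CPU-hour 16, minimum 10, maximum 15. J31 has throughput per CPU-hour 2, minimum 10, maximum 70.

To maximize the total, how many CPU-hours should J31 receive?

Meeting every minimum uses 15+15+5+5+10+10 = 60 CPU-hours, leaving 195.
Highest throughput per CPU-hour first: J29 24 > J13 22 > J11 20 > J17 16 > J4 10 > J31 2.
J29: +20 to 35 (cap) → 175 left.
J13 takes 40 more to reach its cap of 45 → 135 left.
Give J11 25 more to hit its cap of 40 → 110 left.
Give J17 5 more to hit its cap of 15 → 105 left.
J4 takes 95 more to reach its cap of 100 → 10 left.
J31 has room for 60 more but only 10 remain, so it gets 20.

20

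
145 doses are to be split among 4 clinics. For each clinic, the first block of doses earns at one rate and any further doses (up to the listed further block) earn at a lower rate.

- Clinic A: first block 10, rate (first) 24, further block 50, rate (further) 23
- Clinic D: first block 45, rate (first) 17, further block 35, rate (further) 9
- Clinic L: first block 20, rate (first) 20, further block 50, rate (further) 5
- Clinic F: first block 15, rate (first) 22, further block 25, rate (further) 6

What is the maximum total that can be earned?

Treat each block as its own option and order by rate: Clinic A/tier1 24 > Clinic A/tier2 23 > Clinic F/tier1 22 > Clinic L/tier1 20 > Clinic D/tier1 17 > Clinic D/tier2 9 > Clinic F/tier2 6 > Clinic L/tier2 5.
Fill Clinic A tier1 block (10 at 24) — 135 left.
Fill Clinic A tier2 block (50 at 23) — 85 left.
Clinic F tier1 at 22: fill all 15 — 70 left.
Clinic L tier1 at 20: fill all 20 — 50 left.
Fill Clinic D tier1 block (45 at 17) — 5 left.
Clinic D/tier2: +5 of 35 at 9; pool empty.
Total = 24×10 + 23×50 + 22×15 + 20×20 + 17×45 + 9×5 = 2930.

2930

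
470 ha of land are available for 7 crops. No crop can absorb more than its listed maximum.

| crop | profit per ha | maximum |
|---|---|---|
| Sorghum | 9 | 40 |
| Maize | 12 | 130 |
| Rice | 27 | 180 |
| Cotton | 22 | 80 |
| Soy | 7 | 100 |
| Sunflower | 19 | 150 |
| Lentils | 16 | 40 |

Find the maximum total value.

10350

Highest profit per ha first: Rice 27 > Cotton 22 > Sunflower 19 > Lentils 16 > Maize 12 > Sorghum 9 > Soy 7.
Rice takes 180 to reach its cap of 180 → 290 left.
Cotton: +80 to 80 (cap) → 210 left.
Give Sunflower 150 to hit its cap of 150 → 60 left.
Give Lentils 40 to hit its cap of 40 → 20 left.
Only 20 left; Maize takes them to reach 20.
Total = 12×20 + 27×180 + 22×80 + 19×150 + 16×40 = 10350.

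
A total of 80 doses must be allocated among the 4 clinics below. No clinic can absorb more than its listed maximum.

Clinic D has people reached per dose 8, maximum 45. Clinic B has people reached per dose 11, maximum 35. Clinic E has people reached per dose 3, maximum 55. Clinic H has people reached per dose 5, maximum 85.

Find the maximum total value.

Rank by people reached per dose: Clinic B 11 > Clinic D 8 > Clinic H 5 > Clinic E 3.
Give Clinic B 35 to hit its cap of 35 → 45 left.
Clinic D: +45 to 45 (cap) → 0 left.
Total = 8×45 + 11×35 = 745.

745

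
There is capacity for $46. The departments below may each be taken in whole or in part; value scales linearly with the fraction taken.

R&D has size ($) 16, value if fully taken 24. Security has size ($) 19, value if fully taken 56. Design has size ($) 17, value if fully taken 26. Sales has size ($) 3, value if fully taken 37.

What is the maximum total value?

Best value per unit of size first: Sales 37/3≈12.3, Security 56/19≈2.95, Design 26/17≈1.53, R&D 24/16≈1.5.
Take all of Sales (3 $, value 37) ; 43 $ left.
Security: take in full, 19 $ for value 56 ; 24 left.
Take all of Design (17 $, value 26) ; 7 $ left.
Fill the last 7 $ with part of R&D: 7/16 of it earns 10.5.
Total value = 129.5.

129.5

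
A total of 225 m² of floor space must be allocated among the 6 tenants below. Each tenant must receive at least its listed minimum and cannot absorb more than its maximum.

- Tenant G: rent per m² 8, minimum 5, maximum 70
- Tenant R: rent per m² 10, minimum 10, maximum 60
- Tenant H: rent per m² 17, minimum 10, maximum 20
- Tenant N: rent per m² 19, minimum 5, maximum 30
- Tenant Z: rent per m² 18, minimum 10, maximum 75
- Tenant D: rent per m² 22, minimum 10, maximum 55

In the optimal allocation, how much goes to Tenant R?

40

Meeting every minimum uses 5+10+10+5+10+10 = 50 m², leaving 175.
Rank by rent per m²: Tenant D 22 > Tenant N 19 > Tenant Z 18 > Tenant H 17 > Tenant R 10 > Tenant G 8.
Give Tenant D 45 more to hit its cap of 55 → 130 left.
Give Tenant N 25 more to hit its cap of 30 → 105 left.
Tenant Z: +65 to 75 (cap) → 40 left.
Tenant H takes 10 more to reach its cap of 20 → 30 left.
Tenant R: +30 (room for 50) → 40. Pool exhausted.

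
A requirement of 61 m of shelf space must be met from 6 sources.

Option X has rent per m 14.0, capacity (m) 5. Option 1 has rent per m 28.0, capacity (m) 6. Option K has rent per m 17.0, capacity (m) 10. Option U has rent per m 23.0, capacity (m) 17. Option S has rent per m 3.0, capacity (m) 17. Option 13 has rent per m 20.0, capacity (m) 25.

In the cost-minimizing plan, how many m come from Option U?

Fill from the cheapest source first.
Take 17 from Option S at 3.0 ; need 44 more.
Option X at 14.0: take all 5 m ; 39 still needed.
Option K (17.0): use full 10 ; 29 m to go.
Take 25 from Option 13 at 20.0 ; need 4 more.
Option U at 23.0: take 4 of its 17 ; requirement met.
Option 1: unused.

4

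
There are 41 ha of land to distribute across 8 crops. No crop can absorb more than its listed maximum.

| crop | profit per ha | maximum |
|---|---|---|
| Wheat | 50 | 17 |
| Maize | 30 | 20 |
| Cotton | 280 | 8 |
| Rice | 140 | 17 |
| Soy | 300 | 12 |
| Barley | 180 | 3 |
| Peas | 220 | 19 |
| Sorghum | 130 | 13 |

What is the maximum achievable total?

Rank by profit per ha: Soy 300 > Cotton 280 > Peas 220 > Barley 180 > Rice 140 > Sorghum 130 > Wheat 50 > Maize 30.
Soy takes 12 to reach its cap of 12 ; 29 left.
Give Cotton 8 to hit its cap of 8 ; 21 left.
Give Peas 19 to hit its cap of 19 ; 2 left.
Only 2 left; Barley takes them to reach 2.
Total = 280×8 + 300×12 + 180×2 + 220×19 = 10380.

10380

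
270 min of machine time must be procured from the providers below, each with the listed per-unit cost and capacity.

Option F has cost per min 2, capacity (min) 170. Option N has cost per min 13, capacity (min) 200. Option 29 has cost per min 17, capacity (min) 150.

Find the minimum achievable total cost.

1640

Use providers in increasing cost order.
Option F (2): use full 170 — 100 min to go.
Option N (13): take the remaining 100 — done.
Option 29: unused.
Cost = 170×2 + 100×13 = 1640.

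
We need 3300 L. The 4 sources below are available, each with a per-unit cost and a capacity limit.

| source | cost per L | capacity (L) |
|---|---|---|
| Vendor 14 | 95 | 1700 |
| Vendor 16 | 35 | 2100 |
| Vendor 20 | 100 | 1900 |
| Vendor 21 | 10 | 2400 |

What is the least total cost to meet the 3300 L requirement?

55500

Cheapest first:
Vendor 21 (10): use full 2400 — 900 L to go.
Take 900 from Vendor 16 at 35 to finish.
Vendor 14, Vendor 20: unused.
Cost = 2400×10 + 900×35 = 55500.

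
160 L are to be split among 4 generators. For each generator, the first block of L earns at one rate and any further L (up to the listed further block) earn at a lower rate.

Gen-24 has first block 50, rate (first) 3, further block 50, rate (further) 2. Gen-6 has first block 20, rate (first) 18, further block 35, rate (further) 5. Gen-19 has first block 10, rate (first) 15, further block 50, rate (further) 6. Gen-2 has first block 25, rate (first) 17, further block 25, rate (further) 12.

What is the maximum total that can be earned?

Rank every tier by rate: Gen-6/tier1 18 > Gen-2/tier1 17 > Gen-19/tier1 15 > Gen-2/tier2 12 > Gen-19/tier2 6 > Gen-6/tier2 5 > Gen-24/tier1 3 > Gen-24/tier2 2.
Fill Gen-6 tier1 block (20 at 18) → 140 left.
Fill Gen-2 tier1 block (25 at 17) → 115 left.
Fill Gen-19 tier1 block (10 at 15) → 105 left.
Fill Gen-2 tier2 block (25 at 12) → 80 left.
Gen-19/tier2 (6): +50 → 30 left.
Gen-6 tier2 at 5: only 30 left, fill 30.
Total = 18×20 + 17×25 + 15×10 + 12×25 + 6×50 + 5×30 = 1685.

1685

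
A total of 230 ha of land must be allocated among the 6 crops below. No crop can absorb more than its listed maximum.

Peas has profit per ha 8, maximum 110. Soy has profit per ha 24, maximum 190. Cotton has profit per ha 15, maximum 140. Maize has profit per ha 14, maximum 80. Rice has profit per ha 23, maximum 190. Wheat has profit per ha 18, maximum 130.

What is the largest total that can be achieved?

Order the crops by profit per ha: Soy 24 > Rice 23 > Wheat 18 > Cotton 15 > Maize 14 > Peas 8.
Soy takes 190 to reach its cap of 190 — 40 left.
Only 40 left; Rice takes them to reach 40.
Total = 24×190 + 23×40 = 5480.

5480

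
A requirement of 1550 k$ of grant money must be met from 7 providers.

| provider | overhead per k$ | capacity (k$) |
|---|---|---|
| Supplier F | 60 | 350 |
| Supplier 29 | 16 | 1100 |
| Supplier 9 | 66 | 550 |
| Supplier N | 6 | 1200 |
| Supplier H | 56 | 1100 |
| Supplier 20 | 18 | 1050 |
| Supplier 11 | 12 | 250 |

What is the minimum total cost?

11800

Use providers in increasing cost order.
Supplier N at 6: take all 1200 k$ → 350 still needed.
Supplier 11 (12): use full 250 → 100 k$ to go.
Supplier 29 (16): take the remaining 100 → done.
Supplier 20, Supplier H, Supplier F, Supplier 9: unused.
Cost = 1200×6 + 250×12 + 100×16 = 11800.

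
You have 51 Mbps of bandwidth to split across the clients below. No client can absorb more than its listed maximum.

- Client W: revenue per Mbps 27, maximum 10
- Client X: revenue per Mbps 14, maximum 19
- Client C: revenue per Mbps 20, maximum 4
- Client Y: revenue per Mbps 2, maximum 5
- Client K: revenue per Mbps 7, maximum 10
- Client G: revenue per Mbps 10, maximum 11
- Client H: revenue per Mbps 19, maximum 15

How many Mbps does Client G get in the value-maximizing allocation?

Rank by revenue per Mbps: Client W 27 > Client C 20 > Client H 19 > Client X 14 > Client G 10 > Client K 7 > Client Y 2.
Give Client W 10 to hit its cap of 10 ; 41 left.
Client C: +4 to 4 (cap) ; 37 left.
Give Client H 15 to hit its cap of 15 ; 22 left.
Give Client X 19 to hit its cap of 19 ; 3 left.
Only 3 left; Client G takes them to reach 3.

3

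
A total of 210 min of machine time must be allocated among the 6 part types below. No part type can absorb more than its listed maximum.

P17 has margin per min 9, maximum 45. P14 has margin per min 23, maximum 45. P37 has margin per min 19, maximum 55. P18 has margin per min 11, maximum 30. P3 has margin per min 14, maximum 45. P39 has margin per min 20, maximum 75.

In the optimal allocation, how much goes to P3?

35

Order the part types by margin per min: P14 23 > P39 20 > P37 19 > P3 14 > P18 11 > P17 9.
Give P14 45 to hit its cap of 45 ; 165 left.
P39 takes 75 to reach its cap of 75 ; 90 left.
Give P37 55 to hit its cap of 55 ; 35 left.
Only 35 left; P3 takes them to reach 35.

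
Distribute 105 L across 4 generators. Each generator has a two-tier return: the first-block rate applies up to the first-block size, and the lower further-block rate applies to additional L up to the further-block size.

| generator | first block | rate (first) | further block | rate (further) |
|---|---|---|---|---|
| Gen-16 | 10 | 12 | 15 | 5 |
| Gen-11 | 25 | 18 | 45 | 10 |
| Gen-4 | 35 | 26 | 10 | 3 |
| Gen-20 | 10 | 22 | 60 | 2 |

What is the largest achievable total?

1950

Treat each block as its own option and order by rate: Gen-4/T1 26 > Gen-20/T1 22 > Gen-11/T1 18 > Gen-16/T1 12 > Gen-11/T2 10 > Gen-16/T2 5 > Gen-4/T2 3 > Gen-20/T2 2.
Gen-4/T1 (26): +35 — 70 left.
Fill Gen-20 T1 block (10 at 22) — 60 left.
Fill Gen-11 T1 block (25 at 18) — 35 left.
Gen-16/T1 (12): +10 — 25 left.
Gen-11 T2 at 10: only 25 left, fill 25.
Total = 26×35 + 22×10 + 18×25 + 12×10 + 10×25 = 1950.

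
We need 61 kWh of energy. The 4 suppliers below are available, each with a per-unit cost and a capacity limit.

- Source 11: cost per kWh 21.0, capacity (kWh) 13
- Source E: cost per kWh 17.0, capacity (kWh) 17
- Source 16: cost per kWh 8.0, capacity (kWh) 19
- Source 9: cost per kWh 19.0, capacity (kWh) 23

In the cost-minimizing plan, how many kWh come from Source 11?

2

Fill from the cheapest supplier first.
Source 16 at 8.0: take all 19 kWh → 42 still needed.
Source E at 17.0: take all 17 kWh → 25 still needed.
Take 23 from Source 9 at 19.0 → need 2 more.
Source 11 (21.0): take the remaining 2 → done.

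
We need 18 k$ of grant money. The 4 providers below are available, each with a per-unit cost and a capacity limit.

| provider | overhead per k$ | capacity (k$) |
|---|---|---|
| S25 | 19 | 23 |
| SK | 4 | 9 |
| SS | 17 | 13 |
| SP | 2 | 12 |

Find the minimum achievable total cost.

Fill from the cheapest provider first.
SP (2): use full 12 — 6 k$ to go.
SK at 4: take 6 of its 9 — requirement met.
SS, S25: unused.
Cost = 12×2 + 6×4 = 48.

48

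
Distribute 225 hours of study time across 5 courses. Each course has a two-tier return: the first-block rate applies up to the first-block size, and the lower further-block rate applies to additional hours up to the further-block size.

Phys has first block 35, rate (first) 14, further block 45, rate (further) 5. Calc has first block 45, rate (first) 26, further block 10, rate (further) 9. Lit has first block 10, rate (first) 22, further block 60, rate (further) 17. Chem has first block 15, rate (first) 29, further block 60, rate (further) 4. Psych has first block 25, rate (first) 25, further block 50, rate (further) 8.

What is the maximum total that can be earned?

Order all 10 blocks by rate: Chem/first 29 > Calc/first 26 > Psych/first 25 > Lit/first 22 > Lit/second 17 > Phys/first 14 > Calc/second 9 > Psych/second 8 > Phys/second 5 > Chem/second 4.
Chem first at 29: fill all 15 — 210 left.
Calc first at 26: fill all 45 — 165 left.
Fill Psych first block (25 at 25) — 140 left.
Lit first at 22: fill all 10 — 130 left.
Fill Lit second block (60 at 17) — 70 left.
Phys first at 14: fill all 35 — 35 left.
Calc second at 9: fill all 10 — 25 left.
Psych second at 8: only 25 left, fill 25.
Total = 29×15 + 26×45 + 25×25 + 22×10 + 17×60 + 14×35 + 9×10 + 8×25 = 4250.

4250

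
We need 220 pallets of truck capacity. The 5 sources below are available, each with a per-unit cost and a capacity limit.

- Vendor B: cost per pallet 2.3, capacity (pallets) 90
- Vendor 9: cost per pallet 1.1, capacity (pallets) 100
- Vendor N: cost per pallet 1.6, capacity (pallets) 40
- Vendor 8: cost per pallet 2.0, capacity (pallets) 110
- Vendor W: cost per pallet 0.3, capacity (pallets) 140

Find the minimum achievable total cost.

Fill from the cheapest source first.
Vendor W at 0.3: take all 140 pallets → 80 still needed.
Take 80 from Vendor 9 at 1.1 to finish.
Vendor N, Vendor 8, Vendor B: unused.
Cost = 140×0.3 + 80×1.1 = 130.

130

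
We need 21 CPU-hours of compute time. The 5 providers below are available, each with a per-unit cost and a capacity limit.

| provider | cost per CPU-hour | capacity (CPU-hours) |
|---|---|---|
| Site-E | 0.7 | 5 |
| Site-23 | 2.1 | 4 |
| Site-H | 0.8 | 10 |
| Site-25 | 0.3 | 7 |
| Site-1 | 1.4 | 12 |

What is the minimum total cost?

12.8

Use providers in increasing cost order.
Site-25 at 0.3: take all 7 CPU-hours — 14 still needed.
Site-E at 0.7: take all 5 CPU-hours — 9 still needed.
Take 9 from Site-H at 0.8 to finish.
Site-1, Site-23: unused.
Cost = 7×0.3 + 5×0.7 + 9×0.8 = 12.8.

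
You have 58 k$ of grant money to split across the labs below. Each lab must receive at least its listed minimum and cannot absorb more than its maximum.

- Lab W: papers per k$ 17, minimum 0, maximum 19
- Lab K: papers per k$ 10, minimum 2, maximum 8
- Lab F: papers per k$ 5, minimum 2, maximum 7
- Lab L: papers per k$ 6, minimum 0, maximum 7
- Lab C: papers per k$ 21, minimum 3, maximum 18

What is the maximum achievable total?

853

Meeting every minimum uses 0+2+2+0+3 = 7 k$, leaving 51.
Highest papers per k$ first: Lab C 21 > Lab W 17 > Lab K 10 > Lab L 6 > Lab F 5.
Lab C: +15 to 18 (cap) ; 36 left.
Give Lab W 19 more to hit its cap of 19 ; 17 left.
Lab K takes 6 more to reach its cap of 8 ; 11 left.
Give Lab L 7 more to hit its cap of 7 ; 4 left.
Lab F: +4 (room for 5) → 6. Pool exhausted.
Total = 17×19 + 10×8 + 5×6 + 6×7 + 21×18 = 853.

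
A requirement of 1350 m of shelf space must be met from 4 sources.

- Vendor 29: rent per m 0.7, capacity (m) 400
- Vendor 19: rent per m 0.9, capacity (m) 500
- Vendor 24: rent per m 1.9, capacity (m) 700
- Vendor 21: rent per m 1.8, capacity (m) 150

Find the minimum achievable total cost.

1570

Use sources in increasing cost order.
Vendor 29 at 0.7: take all 400 m → 950 still needed.
Vendor 19 (0.9): use full 500 → 450 m to go.
Take 150 from Vendor 21 at 1.8 → need 300 more.
Take 300 from Vendor 24 at 1.9 to finish.
Cost = 400×0.7 + 500×0.9 + 150×1.8 + 300×1.9 = 1570.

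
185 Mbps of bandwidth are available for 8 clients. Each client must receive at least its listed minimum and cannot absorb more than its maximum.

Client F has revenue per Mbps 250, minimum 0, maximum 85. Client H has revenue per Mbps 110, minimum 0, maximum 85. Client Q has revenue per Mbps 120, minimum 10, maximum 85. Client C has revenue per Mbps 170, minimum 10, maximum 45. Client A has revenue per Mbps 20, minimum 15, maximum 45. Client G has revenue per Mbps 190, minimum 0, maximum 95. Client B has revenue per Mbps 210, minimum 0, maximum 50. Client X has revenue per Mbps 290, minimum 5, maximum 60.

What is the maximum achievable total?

Meeting every minimum uses 0+0+10+10+15+0+0+5 = 40 Mbps, leaving 145.
Highest revenue per Mbps first: Client X 290 > Client F 250 > Client B 210 > Client G 190 > Client C 170 > Client Q 120 > Client H 110 > Client A 20.
Client X: +55 to 60 (cap) — 90 left.
Client F: +85 to 85 (cap) — 5 left.
Client B has room for 50 more but only 5 remain, so it gets 5.
Total = 250×85 + 120×10 + 170×10 + 20×15 + 210×5 + 290×60 = 42900.

42900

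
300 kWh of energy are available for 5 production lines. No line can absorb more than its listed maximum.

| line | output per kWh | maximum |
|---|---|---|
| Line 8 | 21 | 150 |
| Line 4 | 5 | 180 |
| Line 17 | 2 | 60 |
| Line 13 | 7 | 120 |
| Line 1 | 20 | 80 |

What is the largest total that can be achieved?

5240

Order the production lines by output per kWh: Line 8 21 > Line 1 20 > Line 13 7 > Line 4 5 > Line 17 2.
Line 8 takes 150 to reach its cap of 150 → 150 left.
Line 1: +80 to 80 (cap) → 70 left.
Line 13: +70 (room for 120) → 70. Pool exhausted.
Total = 21×150 + 7×70 + 20×80 = 5240.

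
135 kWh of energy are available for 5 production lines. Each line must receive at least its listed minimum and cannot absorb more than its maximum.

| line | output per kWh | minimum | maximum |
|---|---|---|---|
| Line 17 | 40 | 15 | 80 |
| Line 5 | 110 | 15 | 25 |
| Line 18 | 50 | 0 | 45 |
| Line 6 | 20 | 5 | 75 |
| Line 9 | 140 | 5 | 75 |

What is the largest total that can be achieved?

Meeting every minimum uses 15+15+0+5+5 = 40 kWh, leaving 95.
Order the production lines by output per kWh: Line 9 140 > Line 5 110 > Line 18 50 > Line 17 40 > Line 6 20.
Line 9: +70 to 75 (cap) — 25 left.
Line 5 takes 10 more to reach its cap of 25 — 15 left.
Only 15 left; Line 18 takes them to reach 15.
Total = 40×15 + 110×25 + 50×15 + 20×5 + 140×75 = 14700.

14700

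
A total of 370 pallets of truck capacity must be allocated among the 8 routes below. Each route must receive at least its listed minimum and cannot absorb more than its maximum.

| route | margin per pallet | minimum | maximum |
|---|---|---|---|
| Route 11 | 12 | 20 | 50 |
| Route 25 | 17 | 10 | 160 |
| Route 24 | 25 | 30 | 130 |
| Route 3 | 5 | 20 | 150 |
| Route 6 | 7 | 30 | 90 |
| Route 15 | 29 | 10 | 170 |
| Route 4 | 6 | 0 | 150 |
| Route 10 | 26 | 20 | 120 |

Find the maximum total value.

Meeting every minimum uses 20+10+30+20+30+10+0+20 = 140 pallets, leaving 230.
Highest margin per pallet first: Route 15 29 > Route 10 26 > Route 24 25 > Route 25 17 > Route 11 12 > Route 6 7 > Route 4 6 > Route 3 5.
Route 15 takes 160 more to reach its cap of 170 → 70 left.
Route 10: +70 (room for 100) → 90. Pool exhausted.
Total = 12×20 + 17×10 + 25×30 + 5×20 + 7×30 + 29×170 + 26×90 = 8740.

8740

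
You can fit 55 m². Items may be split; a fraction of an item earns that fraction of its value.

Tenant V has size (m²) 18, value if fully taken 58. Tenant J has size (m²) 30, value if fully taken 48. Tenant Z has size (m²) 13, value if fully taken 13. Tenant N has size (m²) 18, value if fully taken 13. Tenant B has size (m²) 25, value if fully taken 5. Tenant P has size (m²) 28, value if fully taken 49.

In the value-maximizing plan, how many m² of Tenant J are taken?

Sort by value density: Tenant V 58/18≈3.22, Tenant P 49/28≈1.75, Tenant J 48/30≈1.6, Tenant Z 13/13≈1, Tenant N 13/18≈0.722, Tenant B 5/25≈0.2.
All 18 m² of Tenant V fit (value 58) → 37 remain.
Take all of Tenant P (28 m², value 49) → 9 m² left.
Fill the last 9 m² with part of Tenant J: 9/30 of it earns 14.4.

9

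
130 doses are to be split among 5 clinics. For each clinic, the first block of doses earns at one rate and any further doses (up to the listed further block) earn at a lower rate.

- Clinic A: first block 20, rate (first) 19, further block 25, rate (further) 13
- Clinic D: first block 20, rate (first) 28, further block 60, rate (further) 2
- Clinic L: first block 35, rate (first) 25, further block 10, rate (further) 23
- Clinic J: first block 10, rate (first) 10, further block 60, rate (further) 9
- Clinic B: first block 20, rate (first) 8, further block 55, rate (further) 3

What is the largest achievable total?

2560

Rank every tier by rate: Clinic D/T1 28 > Clinic L/T1 25 > Clinic L/T2 23 > Clinic A/T1 19 > Clinic A/T2 13 > Clinic J/T1 10 > Clinic J/T2 9 > Clinic B/T1 8 > Clinic B/T2 3 > Clinic D/T2 2.
Clinic D T1 at 28: fill all 20 ; 110 left.
Clinic L/T1 (25): +35 ; 75 left.
Clinic L/T2 (23): +10 ; 65 left.
Fill Clinic A T1 block (20 at 19) ; 45 left.
Fill Clinic A T2 block (25 at 13) ; 20 left.
Fill Clinic J T1 block (10 at 10) ; 10 left.
Clinic J T2 at 9: only 10 left, fill 10.
Total = 28×20 + 25×35 + 23×10 + 19×20 + 13×25 + 10×10 + 9×10 = 2560.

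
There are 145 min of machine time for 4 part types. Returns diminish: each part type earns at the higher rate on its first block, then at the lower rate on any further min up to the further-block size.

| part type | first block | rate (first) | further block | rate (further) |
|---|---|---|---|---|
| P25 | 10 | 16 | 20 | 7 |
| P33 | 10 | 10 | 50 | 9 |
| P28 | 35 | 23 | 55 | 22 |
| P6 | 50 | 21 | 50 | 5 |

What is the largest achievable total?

Order all 8 blocks by rate: P28/first 23 > P28/second 22 > P6/first 21 > P25/first 16 > P33/first 10 > P33/second 9 > P25/second 7 > P6/second 5.
P28 first at 23: fill all 35 ; 110 left.
P28/second (22): +55 ; 55 left.
P6/first (21): +50 ; 5 left.
P25/first: +5 of 10 at 16; pool empty.
Total = 23×35 + 22×55 + 21×50 + 16×5 = 3145.

3145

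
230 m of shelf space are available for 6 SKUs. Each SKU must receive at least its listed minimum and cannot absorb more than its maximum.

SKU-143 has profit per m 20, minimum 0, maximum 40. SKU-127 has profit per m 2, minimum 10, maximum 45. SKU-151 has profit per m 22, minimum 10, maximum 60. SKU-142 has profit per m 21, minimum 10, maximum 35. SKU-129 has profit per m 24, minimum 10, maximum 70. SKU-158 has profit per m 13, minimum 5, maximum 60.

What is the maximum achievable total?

4750

Meeting every minimum uses 0+10+10+10+10+5 = 45 m, leaving 185.
Rank by profit per m: SKU-129 24 > SKU-151 22 > SKU-142 21 > SKU-143 20 > SKU-158 13 > SKU-127 2.
Give SKU-129 60 more to hit its cap of 70 ; 125 left.
SKU-151: +50 to 60 (cap) ; 75 left.
SKU-142 takes 25 more to reach its cap of 35 ; 50 left.
Give SKU-143 40 more to hit its cap of 40 ; 10 left.
SKU-158: +10 (room for 55) → 15. Pool exhausted.
Total = 20×40 + 2×10 + 22×60 + 21×35 + 24×70 + 13×15 = 4750.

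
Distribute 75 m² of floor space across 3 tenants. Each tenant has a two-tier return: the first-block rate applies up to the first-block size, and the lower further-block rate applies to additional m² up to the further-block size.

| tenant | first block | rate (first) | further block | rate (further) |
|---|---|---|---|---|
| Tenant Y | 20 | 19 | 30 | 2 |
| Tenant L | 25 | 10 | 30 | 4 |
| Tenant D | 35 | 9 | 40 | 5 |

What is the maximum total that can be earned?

900

Order all 6 blocks by rate: Tenant Y/T1 19 > Tenant L/T1 10 > Tenant D/T1 9 > Tenant D/T2 5 > Tenant L/T2 4 > Tenant Y/T2 2.
Tenant Y/T1 (19): +20 → 55 left.
Tenant L T1 at 10: fill all 25 → 30 left.
Tenant D/T1: +30 of 35 at 9; pool empty.
Total = 19×20 + 10×25 + 9×30 = 900.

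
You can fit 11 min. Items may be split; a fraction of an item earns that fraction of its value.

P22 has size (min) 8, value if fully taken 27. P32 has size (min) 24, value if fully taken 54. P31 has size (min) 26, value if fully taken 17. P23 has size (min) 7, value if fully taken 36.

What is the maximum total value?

49.5

Rank by value-to-size ratio: P23 36/7≈5.14, P22 27/8≈3.38, P32 54/24≈2.25, P31 17/26≈0.654.
P23: take in full, 7 min for value 36 — 4 left.
Only 4 min remain; take 4/8 of P22 for value 27×4/8 = 13.5.
Total value = 49.5.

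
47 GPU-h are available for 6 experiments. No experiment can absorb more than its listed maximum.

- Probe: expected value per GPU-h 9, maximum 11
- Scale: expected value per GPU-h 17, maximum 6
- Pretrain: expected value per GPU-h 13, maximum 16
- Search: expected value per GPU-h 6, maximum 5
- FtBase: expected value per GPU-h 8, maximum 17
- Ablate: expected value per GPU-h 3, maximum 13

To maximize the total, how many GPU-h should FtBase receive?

14

Highest expected value per GPU-h first: Scale 17 > Pretrain 13 > Probe 9 > FtBase 8 > Search 6 > Ablate 3.
Scale: +6 to 6 (cap) → 41 left.
Pretrain: +16 to 16 (cap) → 25 left.
Give Probe 11 to hit its cap of 11 → 14 left.
FtBase has room for 17 but only 14 remain, so it gets 14.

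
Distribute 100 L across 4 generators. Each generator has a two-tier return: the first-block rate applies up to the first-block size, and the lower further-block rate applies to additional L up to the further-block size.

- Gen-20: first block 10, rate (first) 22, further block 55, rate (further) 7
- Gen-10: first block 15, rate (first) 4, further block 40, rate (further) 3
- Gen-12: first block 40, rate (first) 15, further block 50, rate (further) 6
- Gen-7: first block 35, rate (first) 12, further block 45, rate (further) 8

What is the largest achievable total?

Treat each block as its own option and order by rate: Gen-20/T1 22 > Gen-12/T1 15 > Gen-7/T1 12 > Gen-7/T2 8 > Gen-20/T2 7 > Gen-12/T2 6 > Gen-10/T1 4 > Gen-10/T2 3.
Gen-20 T1 at 22: fill all 10 → 90 left.
Gen-12/T1 (15): +40 → 50 left.
Gen-7 T1 at 12: fill all 35 → 15 left.
Gen-7 T2 at 8: only 15 left, fill 15.
Total = 22×10 + 15×40 + 12×35 + 8×15 = 1360.

1360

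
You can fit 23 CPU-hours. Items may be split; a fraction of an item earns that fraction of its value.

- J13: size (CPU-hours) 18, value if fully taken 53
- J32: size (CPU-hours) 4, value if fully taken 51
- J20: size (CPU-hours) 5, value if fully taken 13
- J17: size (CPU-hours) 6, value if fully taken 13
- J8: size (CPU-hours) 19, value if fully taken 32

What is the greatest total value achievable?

Best value per unit of size first: J32 51/4≈12.8, J13 53/18≈2.94, J20 13/5≈2.6, J17 13/6≈2.17, J8 32/19≈1.68.
All 4 CPU-hours of J32 fit (value 51) → 19 remain.
All 18 CPU-hours of J13 fit (value 53) → 1 remain.
Only 1 CPU-hours remain; take 1/5 of J20 for value 13×1/5 = 2.6.
Total value = 106.6.

106.6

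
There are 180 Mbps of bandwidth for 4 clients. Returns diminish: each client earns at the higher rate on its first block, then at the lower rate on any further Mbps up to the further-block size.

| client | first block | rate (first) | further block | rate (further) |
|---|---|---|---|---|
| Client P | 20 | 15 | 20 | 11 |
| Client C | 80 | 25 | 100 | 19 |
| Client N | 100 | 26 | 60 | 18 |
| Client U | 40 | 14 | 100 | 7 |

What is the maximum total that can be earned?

Rank every tier by rate: Client N/T1 26 > Client C/T1 25 > Client C/T2 19 > Client N/T2 18 > Client P/T1 15 > Client U/T1 14 > Client P/T2 11 > Client U/T2 7.
Fill Client N T1 block (100 at 26) — 80 left.
Client C T1 at 25: fill all 80 — 0 left.
Total = 26×100 + 25×80 = 4600.

4600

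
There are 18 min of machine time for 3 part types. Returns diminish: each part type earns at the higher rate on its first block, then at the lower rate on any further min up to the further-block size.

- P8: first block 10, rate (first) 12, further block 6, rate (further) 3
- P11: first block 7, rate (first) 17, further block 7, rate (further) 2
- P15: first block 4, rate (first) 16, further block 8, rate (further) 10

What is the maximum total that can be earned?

267

Rank every tier by rate: P11/tier1 17 > P15/tier1 16 > P8/tier1 12 > P15/tier2 10 > P8/tier2 3 > P11/tier2 2.
P11 tier1 at 17: fill all 7 — 11 left.
P15/tier1 (16): +4 — 7 left.
7 remain; put them into P8 tier1 at 12.
Total = 17×7 + 16×4 + 12×7 = 267.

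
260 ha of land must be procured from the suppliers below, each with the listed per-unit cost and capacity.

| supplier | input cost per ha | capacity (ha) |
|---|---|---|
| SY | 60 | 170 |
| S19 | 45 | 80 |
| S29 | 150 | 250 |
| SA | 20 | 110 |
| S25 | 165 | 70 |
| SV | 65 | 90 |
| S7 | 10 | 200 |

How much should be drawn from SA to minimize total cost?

Use suppliers in increasing cost order.
S7 at 10: take all 200 ha — 60 still needed.
Take 60 from SA at 20 to finish.
S19, SY, SV, S29, S25: unused.

60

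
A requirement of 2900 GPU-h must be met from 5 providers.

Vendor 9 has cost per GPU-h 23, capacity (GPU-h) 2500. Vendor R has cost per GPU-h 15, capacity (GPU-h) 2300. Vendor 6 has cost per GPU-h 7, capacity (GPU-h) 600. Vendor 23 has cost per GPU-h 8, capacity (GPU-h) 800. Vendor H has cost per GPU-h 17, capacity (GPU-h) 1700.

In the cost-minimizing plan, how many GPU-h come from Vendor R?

Cheapest first:
Vendor 6 (7): use full 600 → 2300 GPU-h to go.
Take 800 from Vendor 23 at 8 → need 1500 more.
Take 1500 from Vendor R at 15 to finish.
Vendor H, Vendor 9: unused.

1500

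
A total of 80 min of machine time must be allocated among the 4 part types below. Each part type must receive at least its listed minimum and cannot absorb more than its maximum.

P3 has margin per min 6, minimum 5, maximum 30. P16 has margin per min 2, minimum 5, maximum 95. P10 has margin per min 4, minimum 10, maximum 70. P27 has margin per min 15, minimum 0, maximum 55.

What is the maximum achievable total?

935

Meeting every minimum uses 5+5+10+0 = 20 min, leaving 60.
Highest margin per min first: P27 15 > P3 6 > P10 4 > P16 2.
P27: +55 to 55 (cap) ; 5 left.
Only 5 left; P3 takes them to reach 10.
Total = 6×10 + 2×5 + 4×10 + 15×55 = 935.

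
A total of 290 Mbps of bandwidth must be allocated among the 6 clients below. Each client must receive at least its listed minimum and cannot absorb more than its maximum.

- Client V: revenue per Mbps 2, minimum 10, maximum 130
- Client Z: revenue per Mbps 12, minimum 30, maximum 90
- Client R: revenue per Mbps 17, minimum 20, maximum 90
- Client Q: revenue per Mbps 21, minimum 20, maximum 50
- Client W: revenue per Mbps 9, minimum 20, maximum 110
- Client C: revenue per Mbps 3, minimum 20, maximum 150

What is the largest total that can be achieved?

Meeting every minimum uses 10+30+20+20+20+20 = 120 Mbps, leaving 170.
Rank by revenue per Mbps: Client Q 21 > Client R 17 > Client Z 12 > Client W 9 > Client C 3 > Client V 2.
Client Q: +30 to 50 (cap) — 140 left.
Give Client R 70 more to hit its cap of 90 — 70 left.
Give Client Z 60 more to hit its cap of 90 — 10 left.
Only 10 left; Client W takes them to reach 30.
Total = 2×10 + 12×90 + 17×90 + 21×50 + 9×30 + 3×20 = 4010.

4010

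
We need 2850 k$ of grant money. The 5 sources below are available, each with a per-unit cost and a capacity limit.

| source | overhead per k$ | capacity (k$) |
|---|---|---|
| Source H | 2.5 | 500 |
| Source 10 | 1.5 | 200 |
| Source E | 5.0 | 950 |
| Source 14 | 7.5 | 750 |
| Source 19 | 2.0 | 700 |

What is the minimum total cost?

Fill from the cheapest source first.
Take 200 from Source 10 at 1.5 ; need 2650 more.
Source 19 at 2.0: take all 700 k$ ; 1950 still needed.
Source H (2.5): use full 500 ; 1450 k$ to go.
Source E (5.0): use full 950 ; 500 k$ to go.
Source 14 at 7.5: take 500 of its 750 ; requirement met.
Cost = 200×1.5 + 700×2.0 + 500×2.5 + 950×5.0 + 500×7.5 = 11450.

11450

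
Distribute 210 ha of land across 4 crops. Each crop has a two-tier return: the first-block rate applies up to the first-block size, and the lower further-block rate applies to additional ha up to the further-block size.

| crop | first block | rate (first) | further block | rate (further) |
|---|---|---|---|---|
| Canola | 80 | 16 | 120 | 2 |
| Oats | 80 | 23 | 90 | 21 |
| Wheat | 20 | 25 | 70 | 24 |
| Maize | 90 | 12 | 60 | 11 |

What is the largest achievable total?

Order all 8 blocks by rate: Wheat/first 25 > Wheat/second 24 > Oats/first 23 > Oats/second 21 > Canola/first 16 > Maize/first 12 > Maize/second 11 > Canola/second 2.
Wheat/first (25): +20 — 190 left.
Wheat/second (24): +70 — 120 left.
Oats first at 23: fill all 80 — 40 left.
Oats second at 21: only 40 left, fill 40.
Total = 25×20 + 24×70 + 23×80 + 21×40 = 4860.

4860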